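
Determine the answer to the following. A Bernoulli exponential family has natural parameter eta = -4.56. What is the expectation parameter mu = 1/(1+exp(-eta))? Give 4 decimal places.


Dual coordinate (expectation parameter) for Bernoulli:
mu = 1/(1+exp(-eta)).
eta = -4.56.
exp(-eta) = exp(4.56) = 95.58348.
mu = 1/(1+95.58348) = 0.0104

0.0104


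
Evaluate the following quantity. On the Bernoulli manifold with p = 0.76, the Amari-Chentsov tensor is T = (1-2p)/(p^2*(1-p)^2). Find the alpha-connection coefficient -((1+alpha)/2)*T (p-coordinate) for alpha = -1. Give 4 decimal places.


Skewness (Amari-Chentsov) tensor: T = (1-2p)/(p^2*(1-p)^2).
p = 0.76, 1-2p = -0.52, p^2 = 0.5776, (1-p)^2 = 0.0576.
T = -0.52/(0.5776 * 0.0576) = -15.629809.
In the p-coordinate, Gamma^(alpha) = Gamma^(0) - (alpha/2)*T with Gamma^(0) = (1/2)*g'(p) = -T/2,
so Gamma^(alpha) = -((1+alpha)/2)*T.
alpha = -1, -(1+alpha)/2 = 0.0.
Gamma = 0.0 * -15.629809 = 0.0000

0.0000


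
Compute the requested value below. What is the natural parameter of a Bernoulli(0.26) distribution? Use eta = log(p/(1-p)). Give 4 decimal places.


Natural parameter for Bernoulli: eta = log(p/(1-p)).
p = 0.26, 1-p = 0.74.
p/(1-p) = 0.351351.
eta = log(0.351351) = -1.0460

-1.0460


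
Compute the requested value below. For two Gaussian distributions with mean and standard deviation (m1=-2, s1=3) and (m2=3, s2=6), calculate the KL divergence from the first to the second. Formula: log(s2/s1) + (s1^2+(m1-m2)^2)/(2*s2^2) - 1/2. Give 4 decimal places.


KL divergence between normal distributions:
KL = log(s2/s1) + (s1^2 + (m1-m2)^2)/(2*s2^2) - 1/2.
log(6/3) = 0.693147.
(3^2 + (-2-3)^2)/(2*6^2) = (9 + 25)/72 = 0.472222.
KL = 0.693147 + 0.472222 - 0.5 = 0.6654

0.6654


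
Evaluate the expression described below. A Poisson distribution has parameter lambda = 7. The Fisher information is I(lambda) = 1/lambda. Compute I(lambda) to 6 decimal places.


Fisher information for Poisson: I(lambda) = 1/lambda.
lambda = 7.
I(lambda) = 1/7 = 0.142857

0.142857


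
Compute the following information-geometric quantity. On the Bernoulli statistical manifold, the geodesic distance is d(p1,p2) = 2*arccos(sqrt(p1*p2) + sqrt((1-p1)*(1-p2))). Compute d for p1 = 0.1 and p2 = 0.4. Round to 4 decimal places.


Geodesic distance on Bernoulli manifold:
d(p1,p2) = 2*arccos(sqrt(p1*p2) + sqrt((1-p1)*(1-p2))).
sqrt(p1*p2) = sqrt(0.1*0.4) = 0.2.
sqrt((1-p1)*(1-p2)) = sqrt(0.9*0.6) = 0.734847.
arg = 0.2 + 0.734847 = 0.934847.
d = 2*arccos(0.934847) = 0.7259

0.7259


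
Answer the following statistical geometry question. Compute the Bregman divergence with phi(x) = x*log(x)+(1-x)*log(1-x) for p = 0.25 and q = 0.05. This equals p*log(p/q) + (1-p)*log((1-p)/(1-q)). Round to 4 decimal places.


Bregman divergence with negative entropy generator:
D = p*log(p/q) + (1-p)*log((1-p)/(1-q)).
p = 0.25, q = 0.05.
p*log(p/q) = 0.25*log(0.25/0.05) = 0.402359.
(1-p)*log((1-p)/(1-q)) = 0.75*log(0.75/0.95) = -0.177292.
D = 0.402359 + -0.177292 = 0.2251

0.2251


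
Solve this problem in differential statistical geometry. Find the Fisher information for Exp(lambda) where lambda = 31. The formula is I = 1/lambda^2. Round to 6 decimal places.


Fisher information for exponential: I(lambda) = 1/lambda^2.
lambda = 31, lambda^2 = 961.
I = 1/961 = 0.001041

0.001041


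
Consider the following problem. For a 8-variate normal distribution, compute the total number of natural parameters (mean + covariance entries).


Exponential family dimension calculation:
For 8-dim MVN: mean has 8 params, covariance has 8*9/2 = 36 unique entries.
Total dim = 8 + 36 = 44.

44


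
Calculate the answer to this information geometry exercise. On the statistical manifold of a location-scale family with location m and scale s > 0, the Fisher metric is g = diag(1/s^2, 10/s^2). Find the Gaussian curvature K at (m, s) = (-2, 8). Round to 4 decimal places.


The metric has the form g = (A dm^2 + B ds^2)/s^2 with A = 1, B = 10.
Substitute u = sqrt(A/B)*m: g = B*(du^2 + ds^2)/s^2, i.e. B times the
Poincare upper half-plane metric, which has constant Gaussian curvature -1.
Scaling a 2D metric by a constant c divides the Gaussian curvature by c,
so K = -1/B = -1/(10) = -0.1000 everywhere (the point (m, s) = (-2, 8) is irrelevant:
the curvature is constant).
The requested Gaussian curvature is K = -0.1000.

-0.1000


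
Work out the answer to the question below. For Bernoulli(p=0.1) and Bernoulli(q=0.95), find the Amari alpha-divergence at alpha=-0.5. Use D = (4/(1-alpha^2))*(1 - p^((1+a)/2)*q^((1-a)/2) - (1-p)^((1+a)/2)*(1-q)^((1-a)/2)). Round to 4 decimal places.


Amari alpha-divergence:
D = (4/(1-alpha^2))*(1 - p^((1+a)/2)*q^((1-a)/2) - (1-p)^((1+a)/2)*(1-q)^((1-a)/2)).
alpha = -0.5, p = 0.1, q = 0.95.
e1 = (1+alpha)/2 = 0.25, e2 = (1-alpha)/2 = 0.75.
t1 = p^e1 * q^e2 = 0.1^0.25 * 0.95^0.75 = 0.541119.
t2 = (1-p)^e1 * (1-q)^e2 = 0.9^0.25 * 0.05^0.75 = 0.102988.
4/(1-alpha^2) = 5.333333.
D = 5.333333*(1 - 0.541119 - 0.102988) = 1.8981

1.8981


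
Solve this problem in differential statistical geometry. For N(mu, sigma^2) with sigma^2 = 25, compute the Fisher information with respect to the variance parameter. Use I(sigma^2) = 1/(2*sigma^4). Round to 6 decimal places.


Fisher information for variance: I(sigma^2) = 1/(2*sigma^4).
sigma^2 = 25, so sigma^4 = 625.
I = 1/(2*625) = 1/1250 = 0.000800

0.000800


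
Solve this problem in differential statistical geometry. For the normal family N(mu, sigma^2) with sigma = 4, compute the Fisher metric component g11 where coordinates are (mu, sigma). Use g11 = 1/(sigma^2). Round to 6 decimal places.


For the 2-parameter normal family, the Fisher metric has:
  g11 = 1/sigma^2, g22 = 2/sigma^2.
sigma = 4, sigma^2 = 16.
g11 = 0.062500

0.062500


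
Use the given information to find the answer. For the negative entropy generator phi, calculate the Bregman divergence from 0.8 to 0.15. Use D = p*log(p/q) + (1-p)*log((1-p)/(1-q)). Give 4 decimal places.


Bregman divergence with negative entropy generator:
D = p*log(p/q) + (1-p)*log((1-p)/(1-q)).
p = 0.8, q = 0.15.
p*log(p/q) = 0.8*log(0.8/0.15) = 1.339181.
(1-p)*log((1-p)/(1-q)) = 0.2*log(0.2/0.85) = -0.289384.
D = 1.339181 + -0.289384 = 1.0498

1.0498


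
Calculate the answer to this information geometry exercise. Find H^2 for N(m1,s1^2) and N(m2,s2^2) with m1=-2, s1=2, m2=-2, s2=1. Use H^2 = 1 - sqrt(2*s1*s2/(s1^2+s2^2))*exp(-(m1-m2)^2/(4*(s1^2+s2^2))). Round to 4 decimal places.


Squared Hellinger distance for Gaussians:
H^2 = 1 - sqrt(2*s1*s2/(s1^2+s2^2)) * exp(-(m1-m2)^2/(4*(s1^2+s2^2))).
s1^2 = 4, s2^2 = 1, s1^2+s2^2 = 5.
sqrt(2*2*1/(5)) = 0.894427.
(m1-m2)^2 = (0)^2 = 0.
exp(-0/(4*5)) = exp(0.0) = 1.0.
H^2 = 1 - 0.894427*1.0 = 0.1056

0.1056


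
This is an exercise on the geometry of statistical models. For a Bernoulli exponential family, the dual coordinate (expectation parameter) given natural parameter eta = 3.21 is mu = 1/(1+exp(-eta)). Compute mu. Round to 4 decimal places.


Dual coordinate (expectation parameter) for Bernoulli:
mu = 1/(1+exp(-eta)).
eta = 3.21.
exp(-eta) = exp(-3.21) = 0.040357.
mu = 1/(1+0.040357) = 0.9612

0.9612


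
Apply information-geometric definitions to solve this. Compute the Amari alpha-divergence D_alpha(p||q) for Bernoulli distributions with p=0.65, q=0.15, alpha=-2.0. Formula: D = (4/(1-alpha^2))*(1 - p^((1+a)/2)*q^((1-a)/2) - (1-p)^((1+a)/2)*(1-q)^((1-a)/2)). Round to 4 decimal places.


Amari alpha-divergence:
D = (4/(1-alpha^2))*(1 - p^((1+a)/2)*q^((1-a)/2) - (1-p)^((1+a)/2)*(1-q)^((1-a)/2)).
alpha = -2.0, p = 0.65, q = 0.15.
e1 = (1+alpha)/2 = -0.5, e2 = (1-alpha)/2 = 1.5.
t1 = p^e1 * q^e2 = 0.65^-0.5 * 0.15^1.5 = 0.072058.
t2 = (1-p)^e1 * (1-q)^e2 = 0.35^-0.5 * 0.85^1.5 = 1.324629.
4/(1-alpha^2) = -1.333333.
D = -1.333333*(1 - 0.072058 - 1.324629) = 0.5289

0.5289


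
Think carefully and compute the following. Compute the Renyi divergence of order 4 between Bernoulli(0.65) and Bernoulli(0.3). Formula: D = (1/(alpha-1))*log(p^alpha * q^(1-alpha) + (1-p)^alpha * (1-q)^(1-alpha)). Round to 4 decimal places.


Renyi divergence of order alpha between Bernoulli distributions:
D = (1/(alpha-1))*log(p^alpha * q^(1-alpha) + (1-p)^alpha * (1-q)^(1-alpha)).
alpha = 4, p = 0.65, q = 0.3.
p^alpha * q^(1-alpha) = 0.65^4 * 0.3^-3 = 6.611343.
(1-p)^alpha * (1-q)^(1-alpha) = 0.35^4 * 0.7^-3 = 0.04375.
sum = 6.611343 + 0.04375 = 6.655093.
D = (1/3)*log(6.655093) = 0.6318

0.6318


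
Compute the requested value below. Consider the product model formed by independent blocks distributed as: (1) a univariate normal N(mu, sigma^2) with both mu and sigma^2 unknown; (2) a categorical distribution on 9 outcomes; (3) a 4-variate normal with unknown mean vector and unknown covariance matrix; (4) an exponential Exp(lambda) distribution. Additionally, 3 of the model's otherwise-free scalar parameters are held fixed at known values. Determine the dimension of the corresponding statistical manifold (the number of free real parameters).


The dimension of a statistical manifold equals the number of free
(independent) real parameters of the model. For a product of independent
blocks the parameter counts add.
- normal (mu, sigma^2): 2.
- categorical on 9 outcomes (probabilities sum to 1): 9-1 = 8.
- 4-variate normal: 4 (mean) + 4*5/2 = 10 (symmetric covariance) = 14.
- exponential (lambda): 1.
Total = 2 + 8 + 14 + 1 = 25.
3 parameter(s) fixed at known values: 25 - 3 = 22.
Dimension = 22

22


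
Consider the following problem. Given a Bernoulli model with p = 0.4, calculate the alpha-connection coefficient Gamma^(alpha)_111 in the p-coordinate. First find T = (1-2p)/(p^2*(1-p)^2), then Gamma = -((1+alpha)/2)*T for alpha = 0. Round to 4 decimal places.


Skewness (Amari-Chentsov) tensor: T = (1-2p)/(p^2*(1-p)^2).
p = 0.4, 1-2p = 0.2, p^2 = 0.16, (1-p)^2 = 0.36.
T = 0.2/(0.16 * 0.36) = 3.472222.
In the p-coordinate, Gamma^(alpha) = Gamma^(0) - (alpha/2)*T with Gamma^(0) = (1/2)*g'(p) = -T/2,
so Gamma^(alpha) = -((1+alpha)/2)*T.
alpha = 0, -(1+alpha)/2 = -0.5.
Gamma = -0.5 * 3.472222 = -1.7361

-1.7361


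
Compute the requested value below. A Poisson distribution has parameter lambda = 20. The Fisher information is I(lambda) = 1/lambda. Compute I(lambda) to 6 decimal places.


Fisher information for Poisson: I(lambda) = 1/lambda.
lambda = 20.
I(lambda) = 1/20 = 0.050000

0.050000


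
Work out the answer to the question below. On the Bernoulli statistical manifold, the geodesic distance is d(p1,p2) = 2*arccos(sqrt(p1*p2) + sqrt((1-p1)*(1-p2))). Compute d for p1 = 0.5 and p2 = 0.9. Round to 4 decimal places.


Geodesic distance on Bernoulli manifold:
d(p1,p2) = 2*arccos(sqrt(p1*p2) + sqrt((1-p1)*(1-p2))).
sqrt(p1*p2) = sqrt(0.5*0.9) = 0.67082.
sqrt((1-p1)*(1-p2)) = sqrt(0.5*0.1) = 0.223607.
arg = 0.67082 + 0.223607 = 0.894427.
d = 2*arccos(0.894427) = 0.9273

0.9273


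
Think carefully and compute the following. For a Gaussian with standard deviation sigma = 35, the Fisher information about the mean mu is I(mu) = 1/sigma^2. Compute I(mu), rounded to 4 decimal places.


The Fisher information for the mean of a normal distribution is I(mu) = 1/sigma^2.
sigma = 35, so sigma^2 = 1225.
I(mu) = 1/1225 = 0.0008

0.0008


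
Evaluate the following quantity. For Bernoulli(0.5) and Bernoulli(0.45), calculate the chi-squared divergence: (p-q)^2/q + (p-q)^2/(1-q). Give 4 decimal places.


Chi-squared divergence between Bernoulli distributions:
chi^2 = (p-q)^2/q + (p-q)^2/(1-q).
p = 0.5, q = 0.45, p-q = 0.05.
(p-q)^2 = 0.0025.
term1 = 0.0025/0.45 = 0.005556.
term2 = 0.0025/0.55 = 0.004545.
chi^2 = 0.005556 + 0.004545 = 0.0101

0.0101


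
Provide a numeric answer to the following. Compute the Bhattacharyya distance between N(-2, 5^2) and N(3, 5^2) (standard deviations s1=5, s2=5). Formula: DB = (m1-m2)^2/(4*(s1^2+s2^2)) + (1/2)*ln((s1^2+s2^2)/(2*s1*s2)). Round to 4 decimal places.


Bhattacharyya distance between two Gaussians:
DB = (m1-m2)^2/(4*(s1^2+s2^2)) + (1/2)*ln((s1^2+s2^2)/(2*s1*s2)).
(m1-m2)^2 = (-5)^2 = 25.
s1^2+s2^2 = 25 + 25 = 50.
term1 = 25/200 = 0.125.
term2 = 0.5*ln(50/50.0) = 0.0.
DB = 0.125 + 0.0 = 0.1250

0.1250


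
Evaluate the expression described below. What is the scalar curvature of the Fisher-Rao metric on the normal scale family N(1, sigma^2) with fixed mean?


This family has a single free parameter, so its statistical manifold
is 1-dimensional. The Riemann curvature tensor of any 1-dimensional
Riemannian manifold vanishes identically, so R = 0.

0


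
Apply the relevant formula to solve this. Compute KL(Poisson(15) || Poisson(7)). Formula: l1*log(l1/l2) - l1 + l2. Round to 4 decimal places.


KL divergence for Poisson:
KL = l1*log(l1/l2) - l1 + l2.
l1 = 15, l2 = 7.
log(15/7) = 0.76214.
l1*log(l1/l2) = 15 * 0.76214 = 11.432101.
KL = 11.432101 - 15 + 7 = 3.4321

3.4321


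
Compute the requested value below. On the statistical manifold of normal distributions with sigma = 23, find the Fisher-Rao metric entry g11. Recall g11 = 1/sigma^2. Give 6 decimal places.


For the 2-parameter normal family, the Fisher metric has:
  g11 = 1/sigma^2, g22 = 2/sigma^2.
sigma = 23, sigma^2 = 529.
g11 = 0.001890

0.001890


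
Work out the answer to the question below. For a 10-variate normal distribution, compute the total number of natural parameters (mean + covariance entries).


Exponential family dimension calculation:
For 10-dim MVN: mean has 10 params, covariance has 10*11/2 = 55 unique entries.
Total dim = 10 + 55 = 65.

65


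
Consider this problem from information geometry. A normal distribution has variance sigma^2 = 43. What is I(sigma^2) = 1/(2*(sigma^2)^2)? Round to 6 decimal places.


Fisher information for variance: I(sigma^2) = 1/(2*sigma^4).
sigma^2 = 43, so sigma^4 = 1849.
I = 1/(2*1849) = 1/3698 = 0.000270

0.000270


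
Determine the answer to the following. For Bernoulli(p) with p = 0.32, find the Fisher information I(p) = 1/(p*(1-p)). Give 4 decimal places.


For Bernoulli(p), Fisher information is I(p) = 1/(p*(1-p)).
p = 0.32, 1-p = 0.68.
p*(1-p) = 0.2176.
I(p) = 1/0.2176 = 4.5956

4.5956


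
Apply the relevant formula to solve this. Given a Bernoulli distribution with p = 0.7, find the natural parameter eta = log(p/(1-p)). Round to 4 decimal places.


Natural parameter for Bernoulli: eta = log(p/(1-p)).
p = 0.7, 1-p = 0.3.
p/(1-p) = 2.333333.
eta = log(2.333333) = 0.8473

0.8473


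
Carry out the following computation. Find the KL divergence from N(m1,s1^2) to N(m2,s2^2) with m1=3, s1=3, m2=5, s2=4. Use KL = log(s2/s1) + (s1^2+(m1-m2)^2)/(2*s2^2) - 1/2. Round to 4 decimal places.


KL divergence between normal distributions:
KL = log(s2/s1) + (s1^2 + (m1-m2)^2)/(2*s2^2) - 1/2.
log(4/3) = 0.287682.
(3^2 + (3-5)^2)/(2*4^2) = (9 + 4)/32 = 0.40625.
KL = 0.287682 + 0.40625 - 0.5 = 0.1939

0.1939


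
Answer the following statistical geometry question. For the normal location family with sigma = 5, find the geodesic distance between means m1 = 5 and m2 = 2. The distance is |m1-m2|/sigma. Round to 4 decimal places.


On the fixed-variance normal subfamily, geodesic distance = |m1-m2|/sigma.
|5 - 2| = 3.
sigma = 5.
d = 3/5 = 0.6000

0.6000


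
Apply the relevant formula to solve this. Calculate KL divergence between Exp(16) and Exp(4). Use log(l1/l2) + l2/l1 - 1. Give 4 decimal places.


KL divergence for exponential family:
KL = log(l1/l2) + l2/l1 - 1.
log(16/4) = 1.386294.
4/16 = 0.25.
KL = 1.386294 + 0.25 - 1 = 0.6363

0.6363


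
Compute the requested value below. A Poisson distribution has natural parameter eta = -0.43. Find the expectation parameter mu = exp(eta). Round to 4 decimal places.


Expectation parameter for Poisson exponential family:
mu = exp(eta).
eta = -0.43.
mu = exp(-0.43) = 0.6505

0.6505


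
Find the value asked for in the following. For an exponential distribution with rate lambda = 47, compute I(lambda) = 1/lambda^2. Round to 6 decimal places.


Fisher information for exponential: I(lambda) = 1/lambda^2.
lambda = 47, lambda^2 = 2209.
I = 1/2209 = 0.000453

0.000453


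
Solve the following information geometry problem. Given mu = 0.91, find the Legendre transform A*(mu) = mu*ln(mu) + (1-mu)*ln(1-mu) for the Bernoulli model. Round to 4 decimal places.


Legendre transform for Bernoulli:
A*(mu) = mu*log(mu) + (1-mu)*log(1-mu).
mu = 0.91, 1-mu = 0.09.
mu*log(mu) = 0.91*log(0.91) = -0.085823.
(1-mu)*log(1-mu) = 0.09*log(0.09) = -0.216715.
A* = -0.085823 + -0.216715 = -0.3025

-0.3025


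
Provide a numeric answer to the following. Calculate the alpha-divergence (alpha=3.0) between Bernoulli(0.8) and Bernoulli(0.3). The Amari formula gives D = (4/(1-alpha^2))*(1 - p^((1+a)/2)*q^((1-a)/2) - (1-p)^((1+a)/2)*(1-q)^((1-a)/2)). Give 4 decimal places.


Amari alpha-divergence:
D = (4/(1-alpha^2))*(1 - p^((1+a)/2)*q^((1-a)/2) - (1-p)^((1+a)/2)*(1-q)^((1-a)/2)).
alpha = 3.0, p = 0.8, q = 0.3.
e1 = (1+alpha)/2 = 2.0, e2 = (1-alpha)/2 = -1.0.
t1 = p^e1 * q^e2 = 0.8^2.0 * 0.3^-1.0 = 2.133333.
t2 = (1-p)^e1 * (1-q)^e2 = 0.2^2.0 * 0.7^-1.0 = 0.057143.
4/(1-alpha^2) = -0.5.
D = -0.5*(1 - 2.133333 - 0.057143) = 0.5952

0.5952


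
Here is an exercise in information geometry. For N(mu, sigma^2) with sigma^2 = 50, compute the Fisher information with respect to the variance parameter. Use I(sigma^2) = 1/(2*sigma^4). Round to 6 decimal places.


Fisher information for variance: I(sigma^2) = 1/(2*sigma^4).
sigma^2 = 50, so sigma^4 = 2500.
I = 1/(2*2500) = 1/5000 = 0.000200

0.000200


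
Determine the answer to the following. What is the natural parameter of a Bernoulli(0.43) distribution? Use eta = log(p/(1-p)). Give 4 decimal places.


Natural parameter for Bernoulli: eta = log(p/(1-p)).
p = 0.43, 1-p = 0.57.
p/(1-p) = 0.754386.
eta = log(0.754386) = -0.2819

-0.2819


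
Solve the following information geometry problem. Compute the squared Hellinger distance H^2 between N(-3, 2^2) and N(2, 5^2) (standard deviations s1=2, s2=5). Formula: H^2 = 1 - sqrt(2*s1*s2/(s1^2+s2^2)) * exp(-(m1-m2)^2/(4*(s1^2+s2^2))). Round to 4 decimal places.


Squared Hellinger distance for Gaussians:
H^2 = 1 - sqrt(2*s1*s2/(s1^2+s2^2)) * exp(-(m1-m2)^2/(4*(s1^2+s2^2))).
s1^2 = 4, s2^2 = 25, s1^2+s2^2 = 29.
sqrt(2*2*5/(29)) = 0.830455.
(m1-m2)^2 = (-5)^2 = 25.
exp(-25/(4*29)) = exp(-0.215517) = 0.806124.
H^2 = 1 - 0.830455*0.806124 = 0.3306

0.3306


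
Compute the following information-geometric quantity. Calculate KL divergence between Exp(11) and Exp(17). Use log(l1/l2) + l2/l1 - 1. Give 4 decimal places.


KL divergence for exponential family:
KL = log(l1/l2) + l2/l1 - 1.
log(11/17) = -0.435318.
17/11 = 1.545455.
KL = -0.435318 + 1.545455 - 1 = 0.1101

0.1101


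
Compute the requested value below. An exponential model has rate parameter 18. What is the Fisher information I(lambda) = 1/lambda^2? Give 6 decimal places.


Fisher information for exponential: I(lambda) = 1/lambda^2.
lambda = 18, lambda^2 = 324.
I = 1/324 = 0.003086

0.003086


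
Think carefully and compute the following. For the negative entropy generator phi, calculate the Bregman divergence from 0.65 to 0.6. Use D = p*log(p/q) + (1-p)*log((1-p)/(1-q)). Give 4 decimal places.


Bregman divergence with negative entropy generator:
D = p*log(p/q) + (1-p)*log((1-p)/(1-q)).
p = 0.65, q = 0.6.
p*log(p/q) = 0.65*log(0.65/0.6) = 0.052028.
(1-p)*log((1-p)/(1-q)) = 0.35*log(0.35/0.4) = -0.046736.
D = 0.052028 + -0.046736 = 0.0053

0.0053


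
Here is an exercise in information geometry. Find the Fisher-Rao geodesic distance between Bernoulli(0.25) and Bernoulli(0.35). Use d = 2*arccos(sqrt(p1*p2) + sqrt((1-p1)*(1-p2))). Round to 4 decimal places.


Geodesic distance on Bernoulli manifold:
d(p1,p2) = 2*arccos(sqrt(p1*p2) + sqrt((1-p1)*(1-p2))).
sqrt(p1*p2) = sqrt(0.25*0.35) = 0.295804.
sqrt((1-p1)*(1-p2)) = sqrt(0.75*0.65) = 0.698212.
arg = 0.295804 + 0.698212 = 0.994016.
d = 2*arccos(0.994016) = 0.2189

0.2189


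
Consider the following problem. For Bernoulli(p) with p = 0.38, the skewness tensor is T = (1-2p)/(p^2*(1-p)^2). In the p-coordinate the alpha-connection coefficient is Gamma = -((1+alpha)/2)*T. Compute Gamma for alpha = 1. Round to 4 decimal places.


Skewness (Amari-Chentsov) tensor: T = (1-2p)/(p^2*(1-p)^2).
p = 0.38, 1-2p = 0.24, p^2 = 0.1444, (1-p)^2 = 0.3844.
T = 0.24/(0.1444 * 0.3844) = 4.323751.
In the p-coordinate, Gamma^(alpha) = Gamma^(0) - (alpha/2)*T with Gamma^(0) = (1/2)*g'(p) = -T/2,
so Gamma^(alpha) = -((1+alpha)/2)*T.
alpha = 1, -(1+alpha)/2 = -1.0.
Gamma = -1.0 * 4.323751 = -4.3238

-4.3238


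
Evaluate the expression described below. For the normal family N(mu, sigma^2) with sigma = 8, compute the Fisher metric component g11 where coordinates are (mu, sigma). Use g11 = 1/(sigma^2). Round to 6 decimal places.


For the 2-parameter normal family, the Fisher metric has:
  g11 = 1/sigma^2, g22 = 2/sigma^2.
sigma = 8, sigma^2 = 64.
g11 = 0.015625

0.015625


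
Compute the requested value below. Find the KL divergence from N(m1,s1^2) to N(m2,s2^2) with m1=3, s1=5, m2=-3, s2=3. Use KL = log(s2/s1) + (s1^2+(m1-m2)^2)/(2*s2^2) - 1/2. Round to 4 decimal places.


KL divergence between normal distributions:
KL = log(s2/s1) + (s1^2 + (m1-m2)^2)/(2*s2^2) - 1/2.
log(3/5) = -0.510826.
(5^2 + (3--3)^2)/(2*3^2) = (25 + 36)/18 = 3.388889.
KL = -0.510826 + 3.388889 - 0.5 = 2.3781

2.3781


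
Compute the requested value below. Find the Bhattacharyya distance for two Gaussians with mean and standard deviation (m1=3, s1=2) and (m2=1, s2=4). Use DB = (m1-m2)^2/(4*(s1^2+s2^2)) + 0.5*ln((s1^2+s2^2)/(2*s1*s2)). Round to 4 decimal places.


Bhattacharyya distance between two Gaussians:
DB = (m1-m2)^2/(4*(s1^2+s2^2)) + (1/2)*ln((s1^2+s2^2)/(2*s1*s2)).
(m1-m2)^2 = (2)^2 = 4.
s1^2+s2^2 = 4 + 16 = 20.
term1 = 4/80 = 0.05.
term2 = 0.5*ln(20/16.0) = 0.111572.
DB = 0.05 + 0.111572 = 0.1616

0.1616


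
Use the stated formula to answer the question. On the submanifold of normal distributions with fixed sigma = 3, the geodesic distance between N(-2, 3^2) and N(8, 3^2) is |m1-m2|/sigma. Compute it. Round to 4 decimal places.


On the fixed-variance normal subfamily, geodesic distance = |m1-m2|/sigma.
|-2 - 8| = 10.
sigma = 3.
d = 10/3 = 3.3333

3.3333


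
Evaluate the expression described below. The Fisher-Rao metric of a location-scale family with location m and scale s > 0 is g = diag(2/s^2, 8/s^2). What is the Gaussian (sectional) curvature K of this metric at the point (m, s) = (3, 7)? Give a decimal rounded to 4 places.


The metric has the form g = (A dm^2 + B ds^2)/s^2 with A = 2, B = 8.
Substitute u = sqrt(A/B)*m: g = B*(du^2 + ds^2)/s^2, i.e. B times the
Poincare upper half-plane metric, which has constant Gaussian curvature -1.
Scaling a 2D metric by a constant c divides the Gaussian curvature by c,
so K = -1/B = -1/(8) = -0.1250 everywhere (the point (m, s) = (3, 7) is irrelevant:
the curvature is constant).
The requested Gaussian curvature is K = -0.1250.

-0.1250


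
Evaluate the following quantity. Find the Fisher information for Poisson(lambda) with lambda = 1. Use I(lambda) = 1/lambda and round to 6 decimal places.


Fisher information for Poisson: I(lambda) = 1/lambda.
lambda = 1.
I(lambda) = 1/1 = 1.000000

1.000000


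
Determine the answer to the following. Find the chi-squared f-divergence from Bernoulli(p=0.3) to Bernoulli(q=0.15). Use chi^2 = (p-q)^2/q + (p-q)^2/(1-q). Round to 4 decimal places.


Chi-squared divergence between Bernoulli distributions:
chi^2 = (p-q)^2/q + (p-q)^2/(1-q).
p = 0.3, q = 0.15, p-q = 0.15.
(p-q)^2 = 0.0225.
term1 = 0.0225/0.15 = 0.15.
term2 = 0.0225/0.85 = 0.026471.
chi^2 = 0.15 + 0.026471 = 0.1765

0.1765


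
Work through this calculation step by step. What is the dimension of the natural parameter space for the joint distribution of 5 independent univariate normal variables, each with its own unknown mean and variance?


Exponential family dimension calculation:
Each univariate normal has two natural parameters (mu/sigma^2 and -1/(2 sigma^2)).
With 5 independent components, dim = 2 * 5 = 10.

10


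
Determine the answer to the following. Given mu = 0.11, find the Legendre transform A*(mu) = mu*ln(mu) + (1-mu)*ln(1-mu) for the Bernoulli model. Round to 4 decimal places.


Legendre transform for Bernoulli:
A*(mu) = mu*log(mu) + (1-mu)*log(1-mu).
mu = 0.11, 1-mu = 0.89.
mu*log(mu) = 0.11*log(0.11) = -0.2428.
(1-mu)*log(1-mu) = 0.89*log(0.89) = -0.103715.
A* = -0.2428 + -0.103715 = -0.3465

-0.3465


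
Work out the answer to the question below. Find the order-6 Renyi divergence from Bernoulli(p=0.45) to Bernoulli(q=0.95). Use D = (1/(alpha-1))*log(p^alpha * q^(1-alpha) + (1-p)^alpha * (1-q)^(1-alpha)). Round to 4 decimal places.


Renyi divergence of order alpha between Bernoulli distributions:
D = (1/(alpha-1))*log(p^alpha * q^(1-alpha) + (1-p)^alpha * (1-q)^(1-alpha)).
alpha = 6, p = 0.45, q = 0.95.
p^alpha * q^(1-alpha) = 0.45^6 * 0.95^-5 = 0.010731.
(1-p)^alpha * (1-q)^(1-alpha) = 0.55^6 * 0.05^-5 = 88578.05.
sum = 0.010731 + 88578.05 = 88578.060731.
D = (1/5)*log(88578.060731) = 2.2783

2.2783


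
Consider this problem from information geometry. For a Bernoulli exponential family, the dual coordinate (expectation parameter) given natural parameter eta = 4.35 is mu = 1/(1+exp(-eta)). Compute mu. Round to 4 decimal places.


Dual coordinate (expectation parameter) for Bernoulli:
mu = 1/(1+exp(-eta)).
eta = 4.35.
exp(-eta) = exp(-4.35) = 0.012907.
mu = 1/(1+0.012907) = 0.9873

0.9873


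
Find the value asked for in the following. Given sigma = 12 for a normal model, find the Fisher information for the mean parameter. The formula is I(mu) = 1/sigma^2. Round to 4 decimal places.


The Fisher information for the mean of a normal distribution is I(mu) = 1/sigma^2.
sigma = 12, so sigma^2 = 144.
I(mu) = 1/144 = 0.0069

0.0069


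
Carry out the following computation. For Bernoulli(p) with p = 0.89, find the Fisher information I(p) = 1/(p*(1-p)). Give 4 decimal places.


For Bernoulli(p), Fisher information is I(p) = 1/(p*(1-p)).
p = 0.89, 1-p = 0.11.
p*(1-p) = 0.0979.
I(p) = 1/0.0979 = 10.2145

10.2145


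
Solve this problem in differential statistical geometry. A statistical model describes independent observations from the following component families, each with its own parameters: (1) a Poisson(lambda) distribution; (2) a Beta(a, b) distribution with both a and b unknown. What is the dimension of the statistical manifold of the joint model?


The dimension of a statistical manifold equals the number of free
(independent) real parameters of the model. For a product of independent
blocks the parameter counts add.
- Poisson (lambda): 1.
- Beta (a, b): 2.
Total = 1 + 2 = 3.
Dimension = 3

3


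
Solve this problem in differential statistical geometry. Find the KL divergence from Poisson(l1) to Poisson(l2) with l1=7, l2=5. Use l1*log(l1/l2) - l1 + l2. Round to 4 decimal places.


KL divergence for Poisson:
KL = l1*log(l1/l2) - l1 + l2.
l1 = 7, l2 = 5.
log(7/5) = 0.336472.
l1*log(l1/l2) = 7 * 0.336472 = 2.355306.
KL = 2.355306 - 7 + 5 = 0.3553

0.3553


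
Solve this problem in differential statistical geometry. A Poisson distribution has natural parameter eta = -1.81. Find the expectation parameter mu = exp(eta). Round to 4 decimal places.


Expectation parameter for Poisson exponential family:
mu = exp(eta).
eta = -1.81.
mu = exp(-1.81) = 0.1637

0.1637


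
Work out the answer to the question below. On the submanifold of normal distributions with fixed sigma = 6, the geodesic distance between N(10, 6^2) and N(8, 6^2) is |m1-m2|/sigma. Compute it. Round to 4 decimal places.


On the fixed-variance normal subfamily, geodesic distance = |m1-m2|/sigma.
|10 - 8| = 2.
sigma = 6.
d = 2/6 = 0.3333

0.3333


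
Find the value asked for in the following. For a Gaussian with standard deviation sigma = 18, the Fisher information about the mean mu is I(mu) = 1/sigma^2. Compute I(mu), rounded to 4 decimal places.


The Fisher information for the mean of a normal distribution is I(mu) = 1/sigma^2.
sigma = 18, so sigma^2 = 324.
I(mu) = 1/324 = 0.0031

0.0031


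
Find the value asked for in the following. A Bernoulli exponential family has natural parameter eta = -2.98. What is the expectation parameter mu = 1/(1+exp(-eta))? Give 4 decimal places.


Dual coordinate (expectation parameter) for Bernoulli:
mu = 1/(1+exp(-eta)).
eta = -2.98.
exp(-eta) = exp(2.98) = 19.687817.
mu = 1/(1+19.687817) = 0.0483

0.0483


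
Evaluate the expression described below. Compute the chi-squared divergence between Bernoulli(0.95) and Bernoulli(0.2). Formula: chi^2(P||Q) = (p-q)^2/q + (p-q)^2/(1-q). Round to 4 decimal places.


Chi-squared divergence between Bernoulli distributions:
chi^2 = (p-q)^2/q + (p-q)^2/(1-q).
p = 0.95, q = 0.2, p-q = 0.75.
(p-q)^2 = 0.5625.
term1 = 0.5625/0.2 = 2.8125.
term2 = 0.5625/0.8 = 0.703125.
chi^2 = 2.8125 + 0.703125 = 3.5156

3.5156


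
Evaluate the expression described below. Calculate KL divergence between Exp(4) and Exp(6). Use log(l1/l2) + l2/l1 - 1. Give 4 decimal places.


KL divergence for exponential family:
KL = log(l1/l2) + l2/l1 - 1.
log(4/6) = -0.405465.
6/4 = 1.5.
KL = -0.405465 + 1.5 - 1 = 0.0945

0.0945


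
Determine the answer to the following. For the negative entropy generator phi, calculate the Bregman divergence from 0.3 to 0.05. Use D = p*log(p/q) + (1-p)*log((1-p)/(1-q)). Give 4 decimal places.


Bregman divergence with negative entropy generator:
D = p*log(p/q) + (1-p)*log((1-p)/(1-q)).
p = 0.3, q = 0.05.
p*log(p/q) = 0.3*log(0.3/0.05) = 0.537528.
(1-p)*log((1-p)/(1-q)) = 0.7*log(0.7/0.95) = -0.213767.
D = 0.537528 + -0.213767 = 0.3238

0.3238


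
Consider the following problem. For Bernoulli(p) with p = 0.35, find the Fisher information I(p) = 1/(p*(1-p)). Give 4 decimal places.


For Bernoulli(p), Fisher information is I(p) = 1/(p*(1-p)).
p = 0.35, 1-p = 0.65.
p*(1-p) = 0.2275.
I(p) = 1/0.2275 = 4.3956

4.3956


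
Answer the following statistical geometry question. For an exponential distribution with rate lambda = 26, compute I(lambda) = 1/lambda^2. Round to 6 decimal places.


Fisher information for exponential: I(lambda) = 1/lambda^2.
lambda = 26, lambda^2 = 676.
I = 1/676 = 0.001479

0.001479


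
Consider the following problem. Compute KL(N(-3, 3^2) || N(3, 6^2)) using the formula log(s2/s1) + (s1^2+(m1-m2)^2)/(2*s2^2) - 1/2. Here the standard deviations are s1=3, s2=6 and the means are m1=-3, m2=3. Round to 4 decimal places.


KL divergence between normal distributions:
KL = log(s2/s1) + (s1^2 + (m1-m2)^2)/(2*s2^2) - 1/2.
log(6/3) = 0.693147.
(3^2 + (-3-3)^2)/(2*6^2) = (9 + 36)/72 = 0.625.
KL = 0.693147 + 0.625 - 0.5 = 0.8181

0.8181


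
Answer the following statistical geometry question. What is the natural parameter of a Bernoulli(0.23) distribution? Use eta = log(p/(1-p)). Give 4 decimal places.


Natural parameter for Bernoulli: eta = log(p/(1-p)).
p = 0.23, 1-p = 0.77.
p/(1-p) = 0.298701.
eta = log(0.298701) = -1.2083

-1.2083


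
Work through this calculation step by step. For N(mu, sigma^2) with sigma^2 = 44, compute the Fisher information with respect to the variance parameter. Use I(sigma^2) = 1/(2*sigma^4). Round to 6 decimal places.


Fisher information for variance: I(sigma^2) = 1/(2*sigma^4).
sigma^2 = 44, so sigma^4 = 1936.
I = 1/(2*1936) = 1/3872 = 0.000258

0.000258


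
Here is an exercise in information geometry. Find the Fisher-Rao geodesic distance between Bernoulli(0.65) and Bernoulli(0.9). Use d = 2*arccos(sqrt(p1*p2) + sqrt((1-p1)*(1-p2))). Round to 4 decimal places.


Geodesic distance on Bernoulli manifold:
d(p1,p2) = 2*arccos(sqrt(p1*p2) + sqrt((1-p1)*(1-p2))).
sqrt(p1*p2) = sqrt(0.65*0.9) = 0.764853.
sqrt((1-p1)*(1-p2)) = sqrt(0.35*0.1) = 0.187083.
arg = 0.764853 + 0.187083 = 0.951936.
d = 2*arccos(0.951936) = 0.6226

0.6226


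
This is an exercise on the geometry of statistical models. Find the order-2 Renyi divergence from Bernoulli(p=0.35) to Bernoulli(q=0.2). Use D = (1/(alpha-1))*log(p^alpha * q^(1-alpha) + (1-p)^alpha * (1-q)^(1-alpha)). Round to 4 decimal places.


Renyi divergence of order alpha between Bernoulli distributions:
D = (1/(alpha-1))*log(p^alpha * q^(1-alpha) + (1-p)^alpha * (1-q)^(1-alpha)).
alpha = 2, p = 0.35, q = 0.2.
p^alpha * q^(1-alpha) = 0.35^2 * 0.2^-1 = 0.6125.
(1-p)^alpha * (1-q)^(1-alpha) = 0.65^2 * 0.8^-1 = 0.528125.
sum = 0.6125 + 0.528125 = 1.140625.
D = (1/1)*log(1.140625) = 0.1316

0.1316


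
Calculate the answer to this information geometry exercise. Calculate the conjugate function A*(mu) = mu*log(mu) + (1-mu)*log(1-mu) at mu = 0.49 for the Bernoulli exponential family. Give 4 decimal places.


Legendre transform for Bernoulli:
A*(mu) = mu*log(mu) + (1-mu)*log(1-mu).
mu = 0.49, 1-mu = 0.51.
mu*log(mu) = 0.49*log(0.49) = -0.349541.
(1-mu)*log(1-mu) = 0.51*log(0.51) = -0.343406.
A* = -0.349541 + -0.343406 = -0.6929

-0.6929


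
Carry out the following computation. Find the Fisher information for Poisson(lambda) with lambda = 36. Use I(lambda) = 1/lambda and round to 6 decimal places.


Fisher information for Poisson: I(lambda) = 1/lambda.
lambda = 36.
I(lambda) = 1/36 = 0.027778

0.027778


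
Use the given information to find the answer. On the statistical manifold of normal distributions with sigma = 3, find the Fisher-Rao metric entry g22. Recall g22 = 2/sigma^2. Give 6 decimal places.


For the 2-parameter normal family, the Fisher metric has:
  g11 = 1/sigma^2, g22 = 2/sigma^2.
sigma = 3, sigma^2 = 9.
g22 = 0.222222

0.222222


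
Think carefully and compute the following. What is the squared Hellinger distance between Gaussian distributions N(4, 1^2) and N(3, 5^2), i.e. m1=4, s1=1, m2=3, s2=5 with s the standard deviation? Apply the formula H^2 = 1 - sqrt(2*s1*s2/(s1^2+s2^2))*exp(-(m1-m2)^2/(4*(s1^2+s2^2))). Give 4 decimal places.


Squared Hellinger distance for Gaussians:
H^2 = 1 - sqrt(2*s1*s2/(s1^2+s2^2)) * exp(-(m1-m2)^2/(4*(s1^2+s2^2))).
s1^2 = 1, s2^2 = 25, s1^2+s2^2 = 26.
sqrt(2*1*5/(26)) = 0.620174.
(m1-m2)^2 = (1)^2 = 1.
exp(-1/(4*26)) = exp(-0.009615) = 0.990431.
H^2 = 1 - 0.620174*0.990431 = 0.3858

0.3858


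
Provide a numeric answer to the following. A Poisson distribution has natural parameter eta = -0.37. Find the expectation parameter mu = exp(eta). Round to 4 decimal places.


Expectation parameter for Poisson exponential family:
mu = exp(eta).
eta = -0.37.
mu = exp(-0.37) = 0.6907

0.6907


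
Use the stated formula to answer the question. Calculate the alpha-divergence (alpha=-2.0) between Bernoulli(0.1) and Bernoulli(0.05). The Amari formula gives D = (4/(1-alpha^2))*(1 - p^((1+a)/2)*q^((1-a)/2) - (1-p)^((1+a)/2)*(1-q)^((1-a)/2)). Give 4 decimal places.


Amari alpha-divergence:
D = (4/(1-alpha^2))*(1 - p^((1+a)/2)*q^((1-a)/2) - (1-p)^((1+a)/2)*(1-q)^((1-a)/2)).
alpha = -2.0, p = 0.1, q = 0.05.
e1 = (1+alpha)/2 = -0.5, e2 = (1-alpha)/2 = 1.5.
t1 = p^e1 * q^e2 = 0.1^-0.5 * 0.05^1.5 = 0.035355.
t2 = (1-p)^e1 * (1-q)^e2 = 0.9^-0.5 * 0.95^1.5 = 0.976032.
4/(1-alpha^2) = -1.333333.
D = -1.333333*(1 - 0.035355 - 0.976032) = 0.0152

0.0152


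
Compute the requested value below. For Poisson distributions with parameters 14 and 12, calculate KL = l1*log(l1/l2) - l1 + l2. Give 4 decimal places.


KL divergence for Poisson:
KL = l1*log(l1/l2) - l1 + l2.
l1 = 14, l2 = 12.
log(14/12) = 0.154151.
l1*log(l1/l2) = 14 * 0.154151 = 2.15811.
KL = 2.15811 - 14 + 12 = 0.1581

0.1581


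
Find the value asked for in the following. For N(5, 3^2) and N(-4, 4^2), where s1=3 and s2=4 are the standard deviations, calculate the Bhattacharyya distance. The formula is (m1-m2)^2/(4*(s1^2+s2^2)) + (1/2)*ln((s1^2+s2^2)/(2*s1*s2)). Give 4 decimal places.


Bhattacharyya distance between two Gaussians:
DB = (m1-m2)^2/(4*(s1^2+s2^2)) + (1/2)*ln((s1^2+s2^2)/(2*s1*s2)).
(m1-m2)^2 = (9)^2 = 81.
s1^2+s2^2 = 9 + 16 = 25.
term1 = 81/100 = 0.81.
term2 = 0.5*ln(25/24.0) = 0.020411.
DB = 0.81 + 0.020411 = 0.8304

0.8304


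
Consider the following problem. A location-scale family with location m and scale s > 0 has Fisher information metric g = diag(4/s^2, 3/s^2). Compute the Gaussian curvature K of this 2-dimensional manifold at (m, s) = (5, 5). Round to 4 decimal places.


The metric has the form g = (A dm^2 + B ds^2)/s^2 with A = 4, B = 3.
Substitute u = sqrt(A/B)*m: g = B*(du^2 + ds^2)/s^2, i.e. B times the
Poincare upper half-plane metric, which has constant Gaussian curvature -1.
Scaling a 2D metric by a constant c divides the Gaussian curvature by c,
so K = -1/B = -1/(3) = -0.3333 everywhere (the point (m, s) = (5, 5) is irrelevant:
the curvature is constant).
The requested Gaussian curvature is K = -0.3333.

-0.3333


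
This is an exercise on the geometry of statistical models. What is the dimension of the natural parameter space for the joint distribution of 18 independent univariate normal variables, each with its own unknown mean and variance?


Exponential family dimension calculation:
Each univariate normal has two natural parameters (mu/sigma^2 and -1/(2 sigma^2)).
With 18 independent components, dim = 2 * 18 = 36.

36


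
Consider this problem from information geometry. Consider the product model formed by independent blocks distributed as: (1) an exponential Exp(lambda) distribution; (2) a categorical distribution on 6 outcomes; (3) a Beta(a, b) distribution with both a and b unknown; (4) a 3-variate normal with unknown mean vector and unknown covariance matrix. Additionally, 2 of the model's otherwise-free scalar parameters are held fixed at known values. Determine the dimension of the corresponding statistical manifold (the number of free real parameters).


The dimension of a statistical manifold equals the number of free
(independent) real parameters of the model. For a product of independent
blocks the parameter counts add.
- exponential (lambda): 1.
- categorical on 6 outcomes (probabilities sum to 1): 6-1 = 5.
- Beta (a, b): 2.
- 3-variate normal: 3 (mean) + 3*4/2 = 6 (symmetric covariance) = 9.
Total = 1 + 5 + 2 + 9 = 17.
2 parameter(s) fixed at known values: 17 - 2 = 15.
Dimension = 15

15


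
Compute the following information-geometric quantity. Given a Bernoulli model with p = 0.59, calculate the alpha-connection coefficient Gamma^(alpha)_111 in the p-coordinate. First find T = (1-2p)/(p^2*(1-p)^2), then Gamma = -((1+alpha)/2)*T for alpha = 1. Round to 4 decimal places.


Skewness (Amari-Chentsov) tensor: T = (1-2p)/(p^2*(1-p)^2).
p = 0.59, 1-2p = -0.18, p^2 = 0.3481, (1-p)^2 = 0.1681.
T = -0.18/(0.3481 * 0.1681) = -3.076102.
In the p-coordinate, Gamma^(alpha) = Gamma^(0) - (alpha/2)*T with Gamma^(0) = (1/2)*g'(p) = -T/2,
so Gamma^(alpha) = -((1+alpha)/2)*T.
alpha = 1, -(1+alpha)/2 = -1.0.
Gamma = -1.0 * -3.076102 = 3.0761

3.0761


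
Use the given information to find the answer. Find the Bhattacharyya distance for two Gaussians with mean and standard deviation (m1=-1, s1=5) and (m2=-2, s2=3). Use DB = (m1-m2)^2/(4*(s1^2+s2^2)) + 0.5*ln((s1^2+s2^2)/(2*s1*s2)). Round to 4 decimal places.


Bhattacharyya distance between two Gaussians:
DB = (m1-m2)^2/(4*(s1^2+s2^2)) + (1/2)*ln((s1^2+s2^2)/(2*s1*s2)).
(m1-m2)^2 = (1)^2 = 1.
s1^2+s2^2 = 25 + 9 = 34.
term1 = 1/136 = 0.007353.
term2 = 0.5*ln(34/30.0) = 0.062582.
DB = 0.007353 + 0.062582 = 0.0699

0.0699


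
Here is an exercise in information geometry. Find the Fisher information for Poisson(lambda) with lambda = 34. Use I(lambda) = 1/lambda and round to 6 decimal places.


Fisher information for Poisson: I(lambda) = 1/lambda.
lambda = 34.
I(lambda) = 1/34 = 0.029412

0.029412


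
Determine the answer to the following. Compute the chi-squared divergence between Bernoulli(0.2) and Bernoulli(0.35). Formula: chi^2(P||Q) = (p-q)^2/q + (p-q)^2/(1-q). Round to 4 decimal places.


Chi-squared divergence between Bernoulli distributions:
chi^2 = (p-q)^2/q + (p-q)^2/(1-q).
p = 0.2, q = 0.35, p-q = -0.15.
(p-q)^2 = 0.0225.
term1 = 0.0225/0.35 = 0.064286.
term2 = 0.0225/0.65 = 0.034615.
chi^2 = 0.064286 + 0.034615 = 0.0989

0.0989
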